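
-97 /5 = -19.40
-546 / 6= -91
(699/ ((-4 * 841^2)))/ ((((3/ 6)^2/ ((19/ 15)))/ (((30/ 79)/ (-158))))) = 13281/ 4414140721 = 0.00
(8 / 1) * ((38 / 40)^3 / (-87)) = -6859 / 87000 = -0.08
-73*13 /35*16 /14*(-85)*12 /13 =119136 /49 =2431.35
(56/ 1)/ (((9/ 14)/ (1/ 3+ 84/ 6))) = 33712/ 27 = 1248.59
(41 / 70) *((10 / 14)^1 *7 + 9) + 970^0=9.20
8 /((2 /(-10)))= -40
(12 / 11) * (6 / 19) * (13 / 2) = 468 / 209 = 2.24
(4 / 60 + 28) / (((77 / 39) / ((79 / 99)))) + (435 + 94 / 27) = 51435266 / 114345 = 449.83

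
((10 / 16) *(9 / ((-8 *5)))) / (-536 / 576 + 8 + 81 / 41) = -3321 / 213608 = -0.02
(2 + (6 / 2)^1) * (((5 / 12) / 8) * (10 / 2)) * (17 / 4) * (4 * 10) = 10625 / 48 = 221.35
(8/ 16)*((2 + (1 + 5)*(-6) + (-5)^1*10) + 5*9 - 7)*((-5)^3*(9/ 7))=25875/ 7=3696.43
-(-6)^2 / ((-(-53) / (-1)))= 36 / 53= 0.68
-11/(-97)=11/97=0.11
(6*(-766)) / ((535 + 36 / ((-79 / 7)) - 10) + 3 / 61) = -8.81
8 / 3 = 2.67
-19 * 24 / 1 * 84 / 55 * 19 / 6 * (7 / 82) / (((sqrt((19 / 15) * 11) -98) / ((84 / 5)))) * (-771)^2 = 21198374767584 * sqrt(3135) / 1621920025 +6232322181669696 / 324384005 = 19944590.43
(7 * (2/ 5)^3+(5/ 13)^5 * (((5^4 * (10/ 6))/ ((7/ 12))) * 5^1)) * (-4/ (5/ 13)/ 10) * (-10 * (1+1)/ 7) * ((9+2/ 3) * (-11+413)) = 763509135659328/ 874680625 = 872900.48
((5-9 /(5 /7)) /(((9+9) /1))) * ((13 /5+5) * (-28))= 20216 /225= 89.85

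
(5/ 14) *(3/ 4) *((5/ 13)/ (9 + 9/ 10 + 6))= 125/ 19292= 0.01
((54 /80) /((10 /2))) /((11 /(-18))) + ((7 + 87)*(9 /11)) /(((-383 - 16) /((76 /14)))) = -68307 /53900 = -1.27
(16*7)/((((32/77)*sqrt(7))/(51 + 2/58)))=56980*sqrt(7)/29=5198.45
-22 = -22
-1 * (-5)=5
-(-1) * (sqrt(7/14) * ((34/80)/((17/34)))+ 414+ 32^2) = 17 * sqrt(2)/40+ 1438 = 1438.60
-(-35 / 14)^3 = 125 / 8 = 15.62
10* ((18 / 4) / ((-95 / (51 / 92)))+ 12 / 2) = 104421 / 1748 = 59.74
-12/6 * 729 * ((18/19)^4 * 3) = -459165024/130321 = -3523.34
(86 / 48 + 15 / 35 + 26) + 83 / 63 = 29.54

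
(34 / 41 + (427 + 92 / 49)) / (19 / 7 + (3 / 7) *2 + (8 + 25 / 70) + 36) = 1726562 / 192577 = 8.97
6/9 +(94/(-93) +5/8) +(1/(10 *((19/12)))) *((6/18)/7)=140473/494760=0.28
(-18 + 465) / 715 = 447 / 715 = 0.63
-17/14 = -1.21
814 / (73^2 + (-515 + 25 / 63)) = 51282 / 303307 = 0.17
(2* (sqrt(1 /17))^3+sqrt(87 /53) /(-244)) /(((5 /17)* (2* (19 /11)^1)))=-187* sqrt(4611) /2457080+11* sqrt(17) /1615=0.02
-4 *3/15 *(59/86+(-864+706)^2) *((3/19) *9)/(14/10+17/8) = -309162672/38399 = -8051.32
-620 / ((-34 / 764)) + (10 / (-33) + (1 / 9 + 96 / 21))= 164181715 / 11781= 13936.14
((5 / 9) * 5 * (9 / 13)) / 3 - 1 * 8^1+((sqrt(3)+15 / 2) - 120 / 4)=-2329 / 78+sqrt(3)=-28.13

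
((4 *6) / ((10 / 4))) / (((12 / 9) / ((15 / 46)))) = 54 / 23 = 2.35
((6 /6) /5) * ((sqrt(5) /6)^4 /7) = 5 /9072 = 0.00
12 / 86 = 6 / 43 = 0.14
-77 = -77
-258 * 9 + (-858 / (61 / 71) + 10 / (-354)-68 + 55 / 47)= -1719024352 / 507459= -3387.51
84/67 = 1.25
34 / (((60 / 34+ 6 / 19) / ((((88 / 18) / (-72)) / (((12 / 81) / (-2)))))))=14.98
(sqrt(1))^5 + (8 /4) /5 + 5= 32 /5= 6.40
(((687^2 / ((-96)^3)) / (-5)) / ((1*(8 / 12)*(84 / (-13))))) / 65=-52441 / 137625600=-0.00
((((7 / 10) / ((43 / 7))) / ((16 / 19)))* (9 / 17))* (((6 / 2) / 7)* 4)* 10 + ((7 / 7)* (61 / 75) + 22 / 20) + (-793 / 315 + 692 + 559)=5764103939 / 4605300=1251.62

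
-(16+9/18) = -33/2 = -16.50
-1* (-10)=10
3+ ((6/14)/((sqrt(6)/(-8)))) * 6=3- 24 * sqrt(6)/7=-5.40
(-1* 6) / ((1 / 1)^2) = -6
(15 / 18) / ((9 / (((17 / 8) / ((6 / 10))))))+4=5609 / 1296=4.33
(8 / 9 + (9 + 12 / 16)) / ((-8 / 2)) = -383 / 144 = -2.66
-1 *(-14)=14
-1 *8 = -8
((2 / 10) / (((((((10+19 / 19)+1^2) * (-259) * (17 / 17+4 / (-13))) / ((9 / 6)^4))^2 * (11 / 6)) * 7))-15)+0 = -793380398637 / 52892026880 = -15.00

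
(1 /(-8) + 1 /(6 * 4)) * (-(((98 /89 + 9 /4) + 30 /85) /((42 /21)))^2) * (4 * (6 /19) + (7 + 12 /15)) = 2.59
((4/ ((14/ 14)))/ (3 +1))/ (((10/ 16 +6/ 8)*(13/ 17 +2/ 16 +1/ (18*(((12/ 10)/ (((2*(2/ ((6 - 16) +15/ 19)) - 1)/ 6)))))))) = 192780/ 232903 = 0.83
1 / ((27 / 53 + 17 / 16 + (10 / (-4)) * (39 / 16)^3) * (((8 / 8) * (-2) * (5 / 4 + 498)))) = 868352 / 30028966883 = 0.00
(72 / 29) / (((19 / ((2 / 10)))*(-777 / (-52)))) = 1248 / 713545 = 0.00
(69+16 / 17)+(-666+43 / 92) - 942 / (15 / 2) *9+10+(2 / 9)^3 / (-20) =-1956498553 / 1140156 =-1715.99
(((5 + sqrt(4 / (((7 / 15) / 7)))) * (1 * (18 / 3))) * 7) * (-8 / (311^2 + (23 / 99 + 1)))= -66528 * sqrt(15) / 9575501-166320 / 9575501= -0.04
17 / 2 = 8.50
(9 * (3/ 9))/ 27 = 1/ 9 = 0.11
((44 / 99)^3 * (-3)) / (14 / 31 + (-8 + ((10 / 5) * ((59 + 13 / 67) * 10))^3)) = -298356896 / 1879689374244879147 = -0.00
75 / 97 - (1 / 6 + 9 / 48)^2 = 144767 / 223488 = 0.65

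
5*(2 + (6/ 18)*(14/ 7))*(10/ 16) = 25/ 3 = 8.33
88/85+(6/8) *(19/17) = 637/340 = 1.87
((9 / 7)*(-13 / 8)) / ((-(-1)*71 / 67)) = -1.97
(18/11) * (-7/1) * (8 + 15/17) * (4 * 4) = -304416/187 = -1627.89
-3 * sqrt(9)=-9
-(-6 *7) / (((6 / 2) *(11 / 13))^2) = 2366 / 363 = 6.52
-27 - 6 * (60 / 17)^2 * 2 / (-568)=-548613 / 20519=-26.74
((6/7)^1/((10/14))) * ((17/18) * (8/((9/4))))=544/135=4.03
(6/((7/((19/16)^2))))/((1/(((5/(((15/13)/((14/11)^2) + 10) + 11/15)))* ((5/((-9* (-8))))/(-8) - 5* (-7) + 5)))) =18918069625/895903744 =21.12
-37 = -37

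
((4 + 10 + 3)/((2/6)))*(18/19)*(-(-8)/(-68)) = -108/19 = -5.68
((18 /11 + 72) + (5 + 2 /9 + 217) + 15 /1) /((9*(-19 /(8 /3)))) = -246200 /50787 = -4.85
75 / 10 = 15 / 2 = 7.50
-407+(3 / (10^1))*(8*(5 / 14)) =-2843 / 7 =-406.14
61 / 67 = 0.91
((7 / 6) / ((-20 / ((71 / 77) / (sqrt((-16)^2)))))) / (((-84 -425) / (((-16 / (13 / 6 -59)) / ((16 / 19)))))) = 1349 / 610962880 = 0.00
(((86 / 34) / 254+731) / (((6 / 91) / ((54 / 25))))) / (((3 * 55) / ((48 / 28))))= 738621234 / 2968625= 248.81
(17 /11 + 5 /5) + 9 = 127 /11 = 11.55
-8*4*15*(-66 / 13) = 31680 / 13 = 2436.92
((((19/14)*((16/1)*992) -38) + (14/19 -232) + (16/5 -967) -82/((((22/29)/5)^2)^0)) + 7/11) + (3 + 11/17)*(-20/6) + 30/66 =7541300923/373065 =20214.44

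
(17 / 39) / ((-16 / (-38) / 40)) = 1615 / 39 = 41.41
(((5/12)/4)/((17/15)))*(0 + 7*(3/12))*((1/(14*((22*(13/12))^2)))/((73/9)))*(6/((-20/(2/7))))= -1215/5684494816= -0.00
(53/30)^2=2809/900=3.12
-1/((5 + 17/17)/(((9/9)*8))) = -4/3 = -1.33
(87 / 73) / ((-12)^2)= 29 / 3504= 0.01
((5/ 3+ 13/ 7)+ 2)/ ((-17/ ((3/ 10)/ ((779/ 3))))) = -174/ 463505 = -0.00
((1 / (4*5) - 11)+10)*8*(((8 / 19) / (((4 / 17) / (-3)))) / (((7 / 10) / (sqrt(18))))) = 1224*sqrt(2) / 7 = 247.29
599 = 599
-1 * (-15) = 15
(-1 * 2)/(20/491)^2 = -241081/200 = -1205.40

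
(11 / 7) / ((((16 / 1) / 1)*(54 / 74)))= 407 / 3024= 0.13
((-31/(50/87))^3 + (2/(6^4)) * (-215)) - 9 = -198638622136/1265625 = -156949.03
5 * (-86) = -430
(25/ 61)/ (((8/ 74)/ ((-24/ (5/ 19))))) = -21090/ 61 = -345.74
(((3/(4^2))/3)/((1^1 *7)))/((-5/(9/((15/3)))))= -9/2800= -0.00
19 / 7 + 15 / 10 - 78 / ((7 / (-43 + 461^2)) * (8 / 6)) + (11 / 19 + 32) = -472328807 / 266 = -1775672.21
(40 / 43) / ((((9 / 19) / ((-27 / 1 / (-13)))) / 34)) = 77520 / 559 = 138.68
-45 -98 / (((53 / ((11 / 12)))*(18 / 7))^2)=-2949066361 / 65528352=-45.00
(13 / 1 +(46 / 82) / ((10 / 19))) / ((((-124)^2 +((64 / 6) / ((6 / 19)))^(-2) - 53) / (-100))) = -5329630720 / 58059708409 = -0.09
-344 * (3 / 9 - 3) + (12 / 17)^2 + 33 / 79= 62893651 / 68493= 918.25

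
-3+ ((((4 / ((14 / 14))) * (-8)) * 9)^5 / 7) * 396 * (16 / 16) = -784616839446549 / 7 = -112088119920935.57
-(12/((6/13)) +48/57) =-510/19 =-26.84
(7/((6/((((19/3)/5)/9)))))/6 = 133/4860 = 0.03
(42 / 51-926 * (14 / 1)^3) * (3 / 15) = -43196034 / 85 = -508188.64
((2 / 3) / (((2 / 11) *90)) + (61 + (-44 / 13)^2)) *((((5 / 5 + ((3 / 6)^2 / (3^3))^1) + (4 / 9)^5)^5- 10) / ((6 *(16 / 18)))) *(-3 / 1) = 21545165140427872586776542653680249 / 59633545995840595969067621253120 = 361.29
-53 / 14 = -3.79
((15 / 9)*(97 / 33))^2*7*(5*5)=4200.02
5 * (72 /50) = 36 /5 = 7.20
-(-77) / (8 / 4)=77 / 2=38.50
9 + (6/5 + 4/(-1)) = 31/5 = 6.20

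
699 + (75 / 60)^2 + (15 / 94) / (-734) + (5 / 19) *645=4563584039 / 5243696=870.30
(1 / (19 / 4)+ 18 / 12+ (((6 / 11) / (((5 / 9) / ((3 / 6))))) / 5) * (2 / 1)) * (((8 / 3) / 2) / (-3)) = -39854 / 47025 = -0.85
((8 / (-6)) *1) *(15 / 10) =-2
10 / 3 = 3.33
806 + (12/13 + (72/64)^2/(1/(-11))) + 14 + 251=880257/832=1058.00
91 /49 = 13 /7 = 1.86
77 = 77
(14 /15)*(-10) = -28 /3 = -9.33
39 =39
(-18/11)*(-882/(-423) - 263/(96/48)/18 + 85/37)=183001/38258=4.78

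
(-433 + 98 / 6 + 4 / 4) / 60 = -1247 / 180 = -6.93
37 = 37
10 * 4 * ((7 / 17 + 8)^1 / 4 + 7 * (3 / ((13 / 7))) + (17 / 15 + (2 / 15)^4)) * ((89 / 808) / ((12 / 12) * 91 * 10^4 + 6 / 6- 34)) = 57929478691 / 822610622983500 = 0.00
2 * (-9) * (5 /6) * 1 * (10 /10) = -15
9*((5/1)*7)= 315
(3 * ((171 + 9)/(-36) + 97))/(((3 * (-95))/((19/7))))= -92/35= -2.63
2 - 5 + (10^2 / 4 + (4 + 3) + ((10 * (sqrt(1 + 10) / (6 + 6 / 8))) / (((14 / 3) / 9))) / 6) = 10 * sqrt(11) / 21 + 29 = 30.58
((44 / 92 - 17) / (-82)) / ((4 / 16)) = 760 / 943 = 0.81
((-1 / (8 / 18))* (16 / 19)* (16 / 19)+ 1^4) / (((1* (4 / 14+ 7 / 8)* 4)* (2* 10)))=-301 / 46930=-0.01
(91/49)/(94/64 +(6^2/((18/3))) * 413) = 416/555401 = 0.00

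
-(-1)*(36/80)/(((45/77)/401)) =30877/100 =308.77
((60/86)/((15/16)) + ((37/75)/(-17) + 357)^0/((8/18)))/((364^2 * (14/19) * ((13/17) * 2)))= 166345/8295309568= 0.00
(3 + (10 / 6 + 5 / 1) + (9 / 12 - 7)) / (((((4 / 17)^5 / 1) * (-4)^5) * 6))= -58214137 / 75497472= -0.77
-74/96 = -37/48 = -0.77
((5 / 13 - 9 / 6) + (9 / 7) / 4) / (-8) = 289 / 2912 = 0.10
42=42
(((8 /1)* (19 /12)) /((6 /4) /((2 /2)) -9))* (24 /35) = -608 /525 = -1.16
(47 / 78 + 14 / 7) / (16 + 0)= 203 / 1248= 0.16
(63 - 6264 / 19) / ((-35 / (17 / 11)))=86139 / 7315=11.78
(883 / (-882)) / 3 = -883 / 2646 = -0.33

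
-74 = -74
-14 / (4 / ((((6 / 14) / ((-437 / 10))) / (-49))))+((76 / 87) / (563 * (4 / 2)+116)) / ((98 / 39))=-0.00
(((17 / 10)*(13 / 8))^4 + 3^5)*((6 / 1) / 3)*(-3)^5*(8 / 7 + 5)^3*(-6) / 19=715159841616898443 / 66734080000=10716561.04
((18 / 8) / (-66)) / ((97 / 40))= -15 / 1067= -0.01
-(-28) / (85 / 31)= 868 / 85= 10.21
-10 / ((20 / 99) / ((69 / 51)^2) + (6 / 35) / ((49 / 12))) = -449081325 / 6841706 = -65.64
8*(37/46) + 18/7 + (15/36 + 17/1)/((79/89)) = 4369361/152628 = 28.63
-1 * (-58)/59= 58/59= 0.98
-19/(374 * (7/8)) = -76/1309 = -0.06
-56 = -56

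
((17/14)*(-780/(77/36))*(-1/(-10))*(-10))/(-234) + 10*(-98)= -529240/539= -981.89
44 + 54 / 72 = 179 / 4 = 44.75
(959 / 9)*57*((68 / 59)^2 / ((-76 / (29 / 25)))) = -32149516 / 261075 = -123.14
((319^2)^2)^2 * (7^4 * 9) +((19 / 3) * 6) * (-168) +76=2317181934573970558149061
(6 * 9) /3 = 18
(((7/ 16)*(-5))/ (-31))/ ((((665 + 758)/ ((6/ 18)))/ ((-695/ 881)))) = -24325/ 1865450544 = -0.00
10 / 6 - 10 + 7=-1.33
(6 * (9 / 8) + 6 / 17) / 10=483 / 680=0.71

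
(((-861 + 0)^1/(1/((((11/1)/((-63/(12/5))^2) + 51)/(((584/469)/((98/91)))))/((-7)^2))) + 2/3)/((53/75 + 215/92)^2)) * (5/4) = -306236307417375/2929842012643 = -104.52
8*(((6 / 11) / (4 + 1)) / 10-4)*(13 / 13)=-8776 / 275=-31.91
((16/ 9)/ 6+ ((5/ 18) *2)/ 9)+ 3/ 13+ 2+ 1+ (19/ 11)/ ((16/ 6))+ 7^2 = 4933109/ 92664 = 53.24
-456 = -456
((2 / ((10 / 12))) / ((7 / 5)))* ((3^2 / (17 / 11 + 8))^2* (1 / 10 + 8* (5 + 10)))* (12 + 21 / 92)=35313003 / 15778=2238.12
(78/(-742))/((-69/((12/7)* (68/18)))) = 1768/179193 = 0.01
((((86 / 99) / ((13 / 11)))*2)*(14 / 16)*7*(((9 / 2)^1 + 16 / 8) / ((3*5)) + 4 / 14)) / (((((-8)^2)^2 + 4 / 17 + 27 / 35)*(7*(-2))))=-772667 / 6845114952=-0.00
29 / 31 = 0.94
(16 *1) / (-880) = -1 / 55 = -0.02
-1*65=-65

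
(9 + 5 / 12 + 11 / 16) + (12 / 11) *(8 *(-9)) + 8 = -31913 / 528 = -60.44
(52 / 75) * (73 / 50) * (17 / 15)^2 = 548522 / 421875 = 1.30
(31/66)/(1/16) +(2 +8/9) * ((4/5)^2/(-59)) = 1092824/146025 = 7.48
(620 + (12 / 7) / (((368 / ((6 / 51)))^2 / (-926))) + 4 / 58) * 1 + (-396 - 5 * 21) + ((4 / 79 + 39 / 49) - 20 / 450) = 740612414223811 / 6178416544440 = 119.87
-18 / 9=-2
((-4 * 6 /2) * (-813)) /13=9756 /13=750.46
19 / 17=1.12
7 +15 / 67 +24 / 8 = 685 / 67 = 10.22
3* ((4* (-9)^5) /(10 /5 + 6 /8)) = -2834352 /11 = -257668.36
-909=-909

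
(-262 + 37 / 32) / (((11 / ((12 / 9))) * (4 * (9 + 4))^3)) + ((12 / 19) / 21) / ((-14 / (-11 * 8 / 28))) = 1578905129 / 241914376704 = 0.01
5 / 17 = 0.29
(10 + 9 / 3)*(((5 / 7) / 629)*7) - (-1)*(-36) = -22579 / 629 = -35.90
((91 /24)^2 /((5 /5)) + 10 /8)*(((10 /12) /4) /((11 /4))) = 45005 /38016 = 1.18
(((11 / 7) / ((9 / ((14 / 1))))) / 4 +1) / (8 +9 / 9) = 29 / 162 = 0.18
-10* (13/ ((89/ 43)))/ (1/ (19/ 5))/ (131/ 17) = -361114/ 11659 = -30.97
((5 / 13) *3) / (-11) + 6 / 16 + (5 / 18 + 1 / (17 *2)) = 101045 / 175032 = 0.58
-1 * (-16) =16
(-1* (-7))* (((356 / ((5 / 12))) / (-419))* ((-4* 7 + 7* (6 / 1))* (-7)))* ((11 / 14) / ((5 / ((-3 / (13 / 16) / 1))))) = -811.64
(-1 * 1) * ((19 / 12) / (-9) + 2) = -197 / 108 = -1.82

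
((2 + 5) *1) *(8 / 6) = 28 / 3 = 9.33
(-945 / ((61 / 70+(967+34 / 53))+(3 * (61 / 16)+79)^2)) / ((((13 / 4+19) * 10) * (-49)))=3663360 / 386610937591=0.00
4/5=0.80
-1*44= -44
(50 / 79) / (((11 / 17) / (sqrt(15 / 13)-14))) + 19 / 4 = -31089 / 3476 + 850* sqrt(195) / 11297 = -7.89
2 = 2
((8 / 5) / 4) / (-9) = -2 / 45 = -0.04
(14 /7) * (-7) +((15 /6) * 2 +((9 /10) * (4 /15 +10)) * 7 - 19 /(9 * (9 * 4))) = 450533 /8100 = 55.62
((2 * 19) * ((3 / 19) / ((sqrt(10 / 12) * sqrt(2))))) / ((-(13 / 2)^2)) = -24 * sqrt(15) / 845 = -0.11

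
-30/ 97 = -0.31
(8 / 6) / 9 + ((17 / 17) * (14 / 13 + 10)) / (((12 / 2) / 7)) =4588 / 351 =13.07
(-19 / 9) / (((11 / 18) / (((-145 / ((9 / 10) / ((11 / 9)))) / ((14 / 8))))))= 220400 / 567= 388.71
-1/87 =-0.01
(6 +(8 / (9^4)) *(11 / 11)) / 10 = 19687 / 32805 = 0.60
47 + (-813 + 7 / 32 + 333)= -13849 / 32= -432.78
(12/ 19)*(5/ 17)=60/ 323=0.19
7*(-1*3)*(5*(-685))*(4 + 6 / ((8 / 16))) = 1150800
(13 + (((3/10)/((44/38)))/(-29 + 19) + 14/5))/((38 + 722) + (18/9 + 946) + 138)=34703/4061200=0.01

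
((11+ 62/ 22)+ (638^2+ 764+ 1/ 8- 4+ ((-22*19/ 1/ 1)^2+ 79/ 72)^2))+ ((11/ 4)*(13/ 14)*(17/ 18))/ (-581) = 7080244144134477301/ 231916608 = 30529267417.25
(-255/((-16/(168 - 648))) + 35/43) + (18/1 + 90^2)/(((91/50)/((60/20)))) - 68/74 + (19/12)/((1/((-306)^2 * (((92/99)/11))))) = 319820195209/17518501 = 18256.14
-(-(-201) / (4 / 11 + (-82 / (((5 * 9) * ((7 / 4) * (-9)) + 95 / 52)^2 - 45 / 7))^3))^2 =-208698026134673573390778487278900234616627834674462031265625 / 683063122378657836594053082064868909988350323420383376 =-305532.56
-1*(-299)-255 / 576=57323 / 192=298.56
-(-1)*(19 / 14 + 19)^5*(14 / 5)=376057535625 / 38416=9789086.20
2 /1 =2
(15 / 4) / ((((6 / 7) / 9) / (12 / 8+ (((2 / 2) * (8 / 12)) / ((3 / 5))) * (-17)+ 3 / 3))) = -10325 / 16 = -645.31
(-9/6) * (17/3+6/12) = -37/4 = -9.25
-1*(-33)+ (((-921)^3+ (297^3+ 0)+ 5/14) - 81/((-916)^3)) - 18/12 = -4062091826270980361/5380027072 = -755031856.14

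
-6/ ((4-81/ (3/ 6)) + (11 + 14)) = 6/ 133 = 0.05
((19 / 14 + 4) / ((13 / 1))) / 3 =25 / 182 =0.14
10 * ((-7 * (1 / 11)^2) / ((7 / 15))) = -150 / 121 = -1.24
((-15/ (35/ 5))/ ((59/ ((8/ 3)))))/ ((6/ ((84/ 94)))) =-40/ 2773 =-0.01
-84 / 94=-42 / 47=-0.89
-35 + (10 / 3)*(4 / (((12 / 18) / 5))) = 65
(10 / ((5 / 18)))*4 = 144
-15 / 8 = -1.88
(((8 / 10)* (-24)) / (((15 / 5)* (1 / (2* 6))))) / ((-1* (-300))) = -32 / 125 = -0.26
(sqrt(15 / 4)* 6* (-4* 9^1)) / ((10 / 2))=-108* sqrt(15) / 5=-83.66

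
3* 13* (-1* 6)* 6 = -1404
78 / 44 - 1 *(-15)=369 / 22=16.77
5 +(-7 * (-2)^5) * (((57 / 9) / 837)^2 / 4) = 31545821 / 6305121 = 5.00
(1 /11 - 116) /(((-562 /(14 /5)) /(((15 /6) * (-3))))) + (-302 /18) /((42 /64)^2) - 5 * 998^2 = -122192615722703 /24536358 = -4980063.29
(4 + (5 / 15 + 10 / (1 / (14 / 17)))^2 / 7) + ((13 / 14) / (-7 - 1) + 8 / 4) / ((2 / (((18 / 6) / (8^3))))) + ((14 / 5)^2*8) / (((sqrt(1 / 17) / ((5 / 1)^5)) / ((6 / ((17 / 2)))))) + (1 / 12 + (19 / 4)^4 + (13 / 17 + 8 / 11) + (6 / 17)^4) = 498004753820363 / 948306788352 + 2352000*sqrt(17) / 17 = 570968.94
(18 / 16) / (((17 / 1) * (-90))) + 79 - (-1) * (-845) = -1041761 / 1360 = -766.00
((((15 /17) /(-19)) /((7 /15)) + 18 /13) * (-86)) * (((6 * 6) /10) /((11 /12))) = -701671248 /1616615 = -434.04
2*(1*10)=20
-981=-981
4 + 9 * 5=49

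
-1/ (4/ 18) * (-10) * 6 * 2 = 540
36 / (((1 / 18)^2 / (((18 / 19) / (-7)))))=-209952 / 133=-1578.59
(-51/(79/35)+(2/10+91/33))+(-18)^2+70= 4879817/13035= 374.36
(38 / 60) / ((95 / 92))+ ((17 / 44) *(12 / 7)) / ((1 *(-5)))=2777 / 5775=0.48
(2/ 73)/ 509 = 0.00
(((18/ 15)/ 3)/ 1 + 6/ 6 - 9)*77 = -2926/ 5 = -585.20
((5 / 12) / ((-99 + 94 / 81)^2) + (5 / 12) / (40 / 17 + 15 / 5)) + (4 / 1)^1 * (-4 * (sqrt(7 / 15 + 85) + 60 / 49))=-16 * sqrt(19230) / 15 - 468419007817 / 24004309875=-167.43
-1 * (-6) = 6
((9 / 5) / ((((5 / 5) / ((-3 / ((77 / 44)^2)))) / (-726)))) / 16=19602 / 245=80.01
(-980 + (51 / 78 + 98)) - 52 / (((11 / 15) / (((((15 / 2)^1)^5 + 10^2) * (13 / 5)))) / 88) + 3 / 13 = -10052286559 / 26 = -386626406.12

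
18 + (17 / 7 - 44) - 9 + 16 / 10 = -1084 / 35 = -30.97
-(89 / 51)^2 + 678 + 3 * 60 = 2223737 / 2601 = 854.95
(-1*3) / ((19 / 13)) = -39 / 19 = -2.05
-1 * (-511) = 511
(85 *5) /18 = 23.61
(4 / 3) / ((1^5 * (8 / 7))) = 7 / 6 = 1.17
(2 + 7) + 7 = 16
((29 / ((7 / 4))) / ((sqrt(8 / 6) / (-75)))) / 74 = -2175 * sqrt(3) / 259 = -14.55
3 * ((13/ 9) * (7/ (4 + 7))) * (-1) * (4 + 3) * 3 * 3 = -173.73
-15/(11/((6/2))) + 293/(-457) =-23788/5027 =-4.73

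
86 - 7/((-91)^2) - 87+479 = 478.00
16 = 16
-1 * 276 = -276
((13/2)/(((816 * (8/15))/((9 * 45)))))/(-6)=-8775/8704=-1.01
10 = 10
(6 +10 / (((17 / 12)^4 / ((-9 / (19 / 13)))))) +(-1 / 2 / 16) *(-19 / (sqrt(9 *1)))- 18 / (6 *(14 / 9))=-11750659409 / 1066396128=-11.02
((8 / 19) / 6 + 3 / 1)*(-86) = -264.04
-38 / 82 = -19 / 41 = -0.46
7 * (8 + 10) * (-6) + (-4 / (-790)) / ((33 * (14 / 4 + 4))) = -147816896 / 195525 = -756.00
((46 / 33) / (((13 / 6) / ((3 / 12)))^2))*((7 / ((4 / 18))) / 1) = 0.58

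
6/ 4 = 3/ 2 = 1.50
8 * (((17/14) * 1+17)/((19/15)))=15300/133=115.04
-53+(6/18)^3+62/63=-9824/189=-51.98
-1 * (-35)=35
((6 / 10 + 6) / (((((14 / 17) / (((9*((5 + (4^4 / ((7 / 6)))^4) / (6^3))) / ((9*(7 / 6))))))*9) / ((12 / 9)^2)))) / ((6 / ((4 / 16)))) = 1040893916365127 / 1715322420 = 606821.15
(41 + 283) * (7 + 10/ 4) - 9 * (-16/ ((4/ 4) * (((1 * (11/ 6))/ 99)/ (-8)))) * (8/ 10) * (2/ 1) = -482274/ 5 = -96454.80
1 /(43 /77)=77 /43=1.79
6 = 6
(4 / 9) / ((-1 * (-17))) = 4 / 153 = 0.03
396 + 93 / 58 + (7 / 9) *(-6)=392.94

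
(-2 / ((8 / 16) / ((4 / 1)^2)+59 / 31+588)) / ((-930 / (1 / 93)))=0.00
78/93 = 26/31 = 0.84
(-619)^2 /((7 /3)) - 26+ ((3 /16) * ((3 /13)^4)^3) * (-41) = 428424200469183001795 /2609385533717872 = 164185.86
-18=-18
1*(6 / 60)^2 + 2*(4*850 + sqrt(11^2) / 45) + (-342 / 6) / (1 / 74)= 2324249 / 900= 2582.50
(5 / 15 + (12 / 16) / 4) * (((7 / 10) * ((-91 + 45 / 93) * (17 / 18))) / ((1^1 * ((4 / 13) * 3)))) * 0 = 0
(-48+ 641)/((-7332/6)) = -593/1222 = -0.49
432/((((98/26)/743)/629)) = 2624620752/49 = 53563688.82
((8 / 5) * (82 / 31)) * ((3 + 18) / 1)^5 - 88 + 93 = 2679171031 / 155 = 17284974.39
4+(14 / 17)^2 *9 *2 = 4684 / 289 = 16.21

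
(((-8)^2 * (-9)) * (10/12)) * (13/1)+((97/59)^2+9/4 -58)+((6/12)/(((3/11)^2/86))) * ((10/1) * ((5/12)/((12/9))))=-1124447891/250632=-4486.45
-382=-382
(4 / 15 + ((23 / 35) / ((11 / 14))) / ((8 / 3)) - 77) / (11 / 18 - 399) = 151311 / 788810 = 0.19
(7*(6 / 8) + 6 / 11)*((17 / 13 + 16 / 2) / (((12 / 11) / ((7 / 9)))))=71995 / 1872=38.46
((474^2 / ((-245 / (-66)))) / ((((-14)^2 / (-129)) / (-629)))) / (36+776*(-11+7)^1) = -150401091357 / 18415670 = -8167.02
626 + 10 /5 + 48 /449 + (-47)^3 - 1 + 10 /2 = -46332711 /449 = -103190.89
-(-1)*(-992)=-992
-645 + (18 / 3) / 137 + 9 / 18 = -176581 / 274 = -644.46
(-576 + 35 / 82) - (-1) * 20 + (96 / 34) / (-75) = -19363037 / 34850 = -555.61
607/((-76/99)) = -60093/76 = -790.70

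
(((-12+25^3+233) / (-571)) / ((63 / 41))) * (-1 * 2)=433124 / 11991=36.12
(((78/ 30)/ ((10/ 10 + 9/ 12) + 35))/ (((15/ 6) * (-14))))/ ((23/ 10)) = -0.00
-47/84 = -0.56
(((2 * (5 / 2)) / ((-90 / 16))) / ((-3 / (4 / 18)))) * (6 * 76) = 2432 / 81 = 30.02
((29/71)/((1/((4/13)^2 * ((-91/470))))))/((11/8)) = -12992/2385955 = -0.01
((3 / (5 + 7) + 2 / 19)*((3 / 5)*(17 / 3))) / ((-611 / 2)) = -459 / 116090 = -0.00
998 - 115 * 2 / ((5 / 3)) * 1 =860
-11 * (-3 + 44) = -451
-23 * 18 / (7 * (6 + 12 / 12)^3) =-0.17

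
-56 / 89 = -0.63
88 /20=22 /5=4.40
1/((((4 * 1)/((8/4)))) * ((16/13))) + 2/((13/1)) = 233/416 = 0.56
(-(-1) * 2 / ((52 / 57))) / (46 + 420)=57 / 12116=0.00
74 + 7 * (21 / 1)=221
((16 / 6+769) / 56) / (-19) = -2315 / 3192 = -0.73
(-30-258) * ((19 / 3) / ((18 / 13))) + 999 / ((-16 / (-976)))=178865 / 3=59621.67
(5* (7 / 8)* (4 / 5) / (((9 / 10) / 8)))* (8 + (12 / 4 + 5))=4480 / 9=497.78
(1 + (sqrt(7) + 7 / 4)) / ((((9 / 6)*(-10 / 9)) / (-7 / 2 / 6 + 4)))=-451 / 80- 41*sqrt(7) / 20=-11.06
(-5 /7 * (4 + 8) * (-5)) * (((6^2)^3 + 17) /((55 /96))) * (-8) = -27931062.86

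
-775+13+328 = -434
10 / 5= 2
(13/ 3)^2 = 169/ 9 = 18.78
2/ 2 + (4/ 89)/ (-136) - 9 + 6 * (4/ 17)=-19937/ 3026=-6.59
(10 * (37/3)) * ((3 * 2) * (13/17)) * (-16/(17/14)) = -2154880/289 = -7456.33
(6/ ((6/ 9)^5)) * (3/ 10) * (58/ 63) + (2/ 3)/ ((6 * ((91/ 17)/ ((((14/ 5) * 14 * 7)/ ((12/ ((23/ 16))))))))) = 260761/ 19656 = 13.27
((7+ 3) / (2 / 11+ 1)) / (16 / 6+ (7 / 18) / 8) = 15840 / 5083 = 3.12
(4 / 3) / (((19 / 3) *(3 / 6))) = 8 / 19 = 0.42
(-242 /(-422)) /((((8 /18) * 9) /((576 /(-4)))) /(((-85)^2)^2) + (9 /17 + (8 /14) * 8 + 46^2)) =1591701457500 /5887352166141023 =0.00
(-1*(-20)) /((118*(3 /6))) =20 /59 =0.34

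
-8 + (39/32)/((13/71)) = -43/32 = -1.34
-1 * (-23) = 23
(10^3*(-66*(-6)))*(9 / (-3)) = -1188000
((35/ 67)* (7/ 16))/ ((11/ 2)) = 245/ 5896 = 0.04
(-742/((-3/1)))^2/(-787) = -550564/7083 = -77.73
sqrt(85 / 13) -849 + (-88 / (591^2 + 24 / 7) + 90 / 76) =-78770298455 / 92909658 + sqrt(1105) / 13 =-845.26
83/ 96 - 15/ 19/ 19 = 28523/ 34656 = 0.82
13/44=0.30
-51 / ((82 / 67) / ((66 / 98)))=-112761 / 4018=-28.06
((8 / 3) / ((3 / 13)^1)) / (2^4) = 13 / 18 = 0.72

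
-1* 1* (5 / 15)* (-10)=10 / 3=3.33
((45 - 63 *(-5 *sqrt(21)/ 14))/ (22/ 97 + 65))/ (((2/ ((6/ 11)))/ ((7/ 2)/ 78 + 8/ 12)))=1455/ 10868 + 1455 *sqrt(21)/ 21736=0.44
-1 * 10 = -10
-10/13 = -0.77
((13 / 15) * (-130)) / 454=-169 / 681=-0.25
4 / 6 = 2 / 3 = 0.67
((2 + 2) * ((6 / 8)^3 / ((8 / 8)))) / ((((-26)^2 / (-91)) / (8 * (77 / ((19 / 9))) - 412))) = 107919 / 3952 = 27.31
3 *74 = 222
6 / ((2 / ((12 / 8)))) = 9 / 2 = 4.50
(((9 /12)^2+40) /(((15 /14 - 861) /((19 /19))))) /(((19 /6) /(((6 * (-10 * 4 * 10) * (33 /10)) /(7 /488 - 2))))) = -1463209440 /24627781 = -59.41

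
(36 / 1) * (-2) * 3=-216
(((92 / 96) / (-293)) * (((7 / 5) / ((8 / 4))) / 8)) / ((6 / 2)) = -161 / 1687680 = -0.00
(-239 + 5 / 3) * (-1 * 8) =5696 / 3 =1898.67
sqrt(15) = 3.87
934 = 934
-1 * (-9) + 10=19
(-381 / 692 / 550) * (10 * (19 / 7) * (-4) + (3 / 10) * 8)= 353949 / 3330250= 0.11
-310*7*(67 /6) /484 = -72695 /1452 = -50.07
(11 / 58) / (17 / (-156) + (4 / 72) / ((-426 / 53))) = -274131 / 167504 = -1.64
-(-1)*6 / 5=6 / 5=1.20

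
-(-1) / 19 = 1 / 19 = 0.05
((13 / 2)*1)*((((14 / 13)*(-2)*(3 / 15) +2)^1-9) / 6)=-161 / 20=-8.05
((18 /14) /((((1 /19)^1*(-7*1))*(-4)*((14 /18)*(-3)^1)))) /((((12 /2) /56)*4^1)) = -171 /196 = -0.87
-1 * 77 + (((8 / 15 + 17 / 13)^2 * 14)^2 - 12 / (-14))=22018683251767 / 10121304375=2175.48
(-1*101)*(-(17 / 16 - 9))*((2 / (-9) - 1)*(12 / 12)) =979.84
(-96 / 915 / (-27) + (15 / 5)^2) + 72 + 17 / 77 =51504154 / 634095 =81.22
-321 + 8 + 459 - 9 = 137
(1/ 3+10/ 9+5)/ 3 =58/ 27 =2.15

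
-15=-15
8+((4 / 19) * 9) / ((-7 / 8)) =776 / 133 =5.83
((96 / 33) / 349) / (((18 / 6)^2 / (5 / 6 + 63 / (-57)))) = -496 / 1969407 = -0.00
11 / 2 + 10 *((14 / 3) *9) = 851 / 2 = 425.50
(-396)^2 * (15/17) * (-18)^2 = 762125760/17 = 44830927.06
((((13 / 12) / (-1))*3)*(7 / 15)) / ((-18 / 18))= 1.52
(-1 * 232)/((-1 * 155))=232/155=1.50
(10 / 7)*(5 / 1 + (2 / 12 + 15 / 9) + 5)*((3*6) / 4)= 1065 / 14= 76.07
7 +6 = 13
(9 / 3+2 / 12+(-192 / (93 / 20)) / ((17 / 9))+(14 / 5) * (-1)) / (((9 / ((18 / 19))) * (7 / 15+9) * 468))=-339803 / 665423928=-0.00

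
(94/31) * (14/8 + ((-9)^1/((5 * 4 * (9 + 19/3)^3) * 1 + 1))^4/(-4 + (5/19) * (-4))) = 37802797629091657058302355161/7123931468096300309922536176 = 5.31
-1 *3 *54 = -162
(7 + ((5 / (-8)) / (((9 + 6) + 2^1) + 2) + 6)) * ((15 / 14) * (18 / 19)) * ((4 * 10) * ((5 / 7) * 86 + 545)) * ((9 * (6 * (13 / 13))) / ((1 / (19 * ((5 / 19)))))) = 1524866613750 / 17689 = 86204229.39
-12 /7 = -1.71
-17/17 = -1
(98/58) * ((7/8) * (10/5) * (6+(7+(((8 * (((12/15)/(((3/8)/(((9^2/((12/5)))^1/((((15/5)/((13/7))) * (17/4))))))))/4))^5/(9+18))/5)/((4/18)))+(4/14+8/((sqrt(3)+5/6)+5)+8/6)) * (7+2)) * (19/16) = 3084414099687879013227/721176947919680 - 527877 * sqrt(3)/64786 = 4276903.10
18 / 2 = 9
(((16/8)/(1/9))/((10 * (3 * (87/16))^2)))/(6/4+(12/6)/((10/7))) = 512/219501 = 0.00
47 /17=2.76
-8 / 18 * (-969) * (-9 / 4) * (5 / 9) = -1615 / 3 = -538.33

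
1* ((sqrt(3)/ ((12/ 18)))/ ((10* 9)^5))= sqrt(3)/ 3936600000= 0.00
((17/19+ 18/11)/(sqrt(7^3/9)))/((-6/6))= -1587*sqrt(7)/10241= -0.41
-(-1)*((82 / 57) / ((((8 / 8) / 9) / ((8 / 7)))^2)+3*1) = 144489 / 931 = 155.20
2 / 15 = 0.13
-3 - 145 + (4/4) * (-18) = -166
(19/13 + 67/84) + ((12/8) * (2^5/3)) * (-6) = -102365/1092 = -93.74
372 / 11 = 33.82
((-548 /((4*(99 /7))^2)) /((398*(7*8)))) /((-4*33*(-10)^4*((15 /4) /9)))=959 /68654044800000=0.00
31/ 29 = 1.07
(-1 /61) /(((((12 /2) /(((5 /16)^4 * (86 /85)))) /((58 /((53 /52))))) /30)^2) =-102654891015625 /830805404286976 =-0.12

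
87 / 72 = 29 / 24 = 1.21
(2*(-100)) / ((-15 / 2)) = 80 / 3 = 26.67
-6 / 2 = -3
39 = 39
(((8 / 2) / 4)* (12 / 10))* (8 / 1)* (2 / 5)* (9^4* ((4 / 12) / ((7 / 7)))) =8398.08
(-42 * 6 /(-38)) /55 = 126 /1045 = 0.12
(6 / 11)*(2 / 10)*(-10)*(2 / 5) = -24 / 55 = -0.44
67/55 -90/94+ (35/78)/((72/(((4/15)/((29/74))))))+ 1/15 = 52358477/157876290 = 0.33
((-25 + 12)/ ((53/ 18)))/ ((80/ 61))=-3.37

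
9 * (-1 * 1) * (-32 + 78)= -414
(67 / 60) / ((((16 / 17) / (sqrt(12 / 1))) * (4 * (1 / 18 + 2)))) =3417 * sqrt(3) / 11840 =0.50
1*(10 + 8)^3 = 5832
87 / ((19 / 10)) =870 / 19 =45.79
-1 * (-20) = 20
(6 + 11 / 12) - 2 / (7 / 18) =149 / 84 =1.77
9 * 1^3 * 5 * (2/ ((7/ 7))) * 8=720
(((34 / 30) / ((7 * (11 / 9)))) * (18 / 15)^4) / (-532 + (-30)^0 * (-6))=-33048 / 64728125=-0.00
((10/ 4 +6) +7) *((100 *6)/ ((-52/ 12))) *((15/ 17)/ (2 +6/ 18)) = -1255500/ 1547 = -811.57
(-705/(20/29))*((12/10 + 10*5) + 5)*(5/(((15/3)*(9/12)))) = -383003/5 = -76600.60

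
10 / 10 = 1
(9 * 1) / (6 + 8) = 9 / 14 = 0.64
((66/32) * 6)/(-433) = -99/3464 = -0.03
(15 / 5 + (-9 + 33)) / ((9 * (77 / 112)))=48 / 11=4.36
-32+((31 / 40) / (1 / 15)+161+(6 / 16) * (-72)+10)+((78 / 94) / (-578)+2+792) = 99712647 / 108664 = 917.62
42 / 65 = 0.65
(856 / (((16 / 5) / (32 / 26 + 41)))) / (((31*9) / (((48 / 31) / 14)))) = 391620 / 87451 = 4.48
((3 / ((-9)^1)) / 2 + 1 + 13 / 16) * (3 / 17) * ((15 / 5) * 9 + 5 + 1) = 2607 / 272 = 9.58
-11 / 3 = -3.67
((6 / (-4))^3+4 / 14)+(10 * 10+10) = 5987 / 56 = 106.91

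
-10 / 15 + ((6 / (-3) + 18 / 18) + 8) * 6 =124 / 3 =41.33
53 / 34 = 1.56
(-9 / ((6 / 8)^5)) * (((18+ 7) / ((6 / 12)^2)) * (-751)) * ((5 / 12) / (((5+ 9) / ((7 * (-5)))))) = -240320000 / 81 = -2966913.58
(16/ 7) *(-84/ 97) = -192/ 97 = -1.98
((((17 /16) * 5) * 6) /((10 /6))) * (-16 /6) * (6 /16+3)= -1377 /8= -172.12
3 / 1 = 3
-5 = -5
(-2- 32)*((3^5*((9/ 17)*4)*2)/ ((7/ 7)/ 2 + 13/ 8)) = -279936/ 17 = -16466.82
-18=-18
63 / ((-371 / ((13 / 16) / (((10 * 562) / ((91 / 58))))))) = -10647 / 276414080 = -0.00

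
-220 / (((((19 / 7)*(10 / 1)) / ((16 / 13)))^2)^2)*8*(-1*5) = 3461742592 / 93052452025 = 0.04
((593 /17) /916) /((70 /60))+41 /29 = 2286173 /1580558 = 1.45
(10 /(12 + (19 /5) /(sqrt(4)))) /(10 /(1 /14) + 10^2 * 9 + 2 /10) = 500 /722939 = 0.00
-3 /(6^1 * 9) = -1 /18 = -0.06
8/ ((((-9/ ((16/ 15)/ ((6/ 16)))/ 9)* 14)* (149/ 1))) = -0.01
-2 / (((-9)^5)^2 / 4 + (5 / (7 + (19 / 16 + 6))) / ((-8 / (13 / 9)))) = -16344 / 7123500530723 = -0.00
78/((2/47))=1833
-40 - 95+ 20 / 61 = -8215 / 61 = -134.67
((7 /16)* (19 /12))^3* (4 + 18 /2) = 30584281 /7077888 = 4.32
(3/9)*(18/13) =6/13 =0.46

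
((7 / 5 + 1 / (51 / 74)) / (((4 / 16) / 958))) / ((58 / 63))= 29251572 / 2465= 11866.76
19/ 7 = 2.71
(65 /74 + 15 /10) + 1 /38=3381 /1406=2.40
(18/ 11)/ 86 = 9/ 473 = 0.02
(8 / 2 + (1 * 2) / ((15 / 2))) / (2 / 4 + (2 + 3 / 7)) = 896 / 615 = 1.46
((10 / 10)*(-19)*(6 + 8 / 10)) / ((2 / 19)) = -6137 / 5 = -1227.40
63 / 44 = 1.43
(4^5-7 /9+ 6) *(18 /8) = 9263 /4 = 2315.75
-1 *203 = -203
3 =3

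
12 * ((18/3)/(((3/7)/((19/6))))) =532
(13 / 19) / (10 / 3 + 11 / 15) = 195 / 1159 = 0.17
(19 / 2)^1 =19 / 2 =9.50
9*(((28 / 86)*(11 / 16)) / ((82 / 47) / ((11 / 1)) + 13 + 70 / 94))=119427 / 824224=0.14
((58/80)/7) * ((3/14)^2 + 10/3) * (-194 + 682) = 3515003/20580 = 170.80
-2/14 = -1/7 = -0.14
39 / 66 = 13 / 22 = 0.59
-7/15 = -0.47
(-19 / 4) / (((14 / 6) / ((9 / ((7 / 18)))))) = -4617 / 98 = -47.11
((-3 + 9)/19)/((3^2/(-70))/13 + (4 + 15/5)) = 5460/120859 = 0.05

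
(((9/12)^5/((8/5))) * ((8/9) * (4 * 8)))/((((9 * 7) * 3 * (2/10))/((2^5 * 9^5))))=1476225/7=210889.29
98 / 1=98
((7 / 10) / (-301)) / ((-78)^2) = -1 / 2616120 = -0.00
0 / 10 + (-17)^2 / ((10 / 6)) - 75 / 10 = 1659 / 10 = 165.90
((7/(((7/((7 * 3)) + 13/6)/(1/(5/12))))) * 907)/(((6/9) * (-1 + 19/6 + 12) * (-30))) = -228564/10625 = -21.51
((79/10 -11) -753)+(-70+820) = -61/10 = -6.10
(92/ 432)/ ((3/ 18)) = 23/ 18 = 1.28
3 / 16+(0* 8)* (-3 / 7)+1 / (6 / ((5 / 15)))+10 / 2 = 755 / 144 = 5.24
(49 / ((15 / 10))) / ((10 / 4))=196 / 15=13.07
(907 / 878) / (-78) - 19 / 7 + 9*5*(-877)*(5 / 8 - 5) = 165539049835 / 958776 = 172656.65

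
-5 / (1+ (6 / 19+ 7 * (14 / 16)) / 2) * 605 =-919600 / 1283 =-716.76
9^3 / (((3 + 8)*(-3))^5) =-3 / 161051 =-0.00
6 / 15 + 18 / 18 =7 / 5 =1.40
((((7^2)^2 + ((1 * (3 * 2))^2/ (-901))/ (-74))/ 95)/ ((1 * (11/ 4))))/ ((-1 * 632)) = -842549/ 57939706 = -0.01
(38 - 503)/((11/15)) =-6975/11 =-634.09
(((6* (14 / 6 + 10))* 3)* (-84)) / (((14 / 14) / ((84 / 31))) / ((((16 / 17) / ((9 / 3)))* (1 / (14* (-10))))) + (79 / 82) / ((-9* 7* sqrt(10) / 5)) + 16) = 4735823383444608 / 37760495533289 - 243536315904* sqrt(10) / 37760495533289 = 125.40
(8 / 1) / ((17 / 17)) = 8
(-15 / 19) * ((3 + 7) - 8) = -1.58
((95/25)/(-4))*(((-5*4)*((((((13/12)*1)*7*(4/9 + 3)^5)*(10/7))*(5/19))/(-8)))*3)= -9304474075/944784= -9848.26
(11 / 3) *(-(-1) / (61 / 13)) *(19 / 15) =2717 / 2745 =0.99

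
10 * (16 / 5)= 32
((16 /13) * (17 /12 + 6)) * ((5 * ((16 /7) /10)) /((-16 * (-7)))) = 178 /1911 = 0.09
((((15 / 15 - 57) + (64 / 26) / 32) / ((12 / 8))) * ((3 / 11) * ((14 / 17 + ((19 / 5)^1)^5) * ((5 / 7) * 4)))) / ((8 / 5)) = -14401.56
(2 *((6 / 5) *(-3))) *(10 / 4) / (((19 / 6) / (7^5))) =-1815156 / 19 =-95534.53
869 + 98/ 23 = 20085/ 23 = 873.26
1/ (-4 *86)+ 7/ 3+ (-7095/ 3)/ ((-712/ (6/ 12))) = 733175/ 183696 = 3.99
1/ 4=0.25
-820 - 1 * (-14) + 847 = 41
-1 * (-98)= 98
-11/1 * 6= -66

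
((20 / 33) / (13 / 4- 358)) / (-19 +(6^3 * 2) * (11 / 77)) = -560 / 14001273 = -0.00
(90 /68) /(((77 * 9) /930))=2325 /1309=1.78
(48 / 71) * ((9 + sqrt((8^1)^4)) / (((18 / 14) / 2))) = 16352 / 213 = 76.77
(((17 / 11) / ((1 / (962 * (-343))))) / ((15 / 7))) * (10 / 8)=-297469.35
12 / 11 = 1.09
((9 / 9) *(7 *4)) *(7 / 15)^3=9604 / 3375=2.85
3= 3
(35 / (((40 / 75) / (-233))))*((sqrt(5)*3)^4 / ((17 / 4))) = -247708125 / 34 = -7285533.09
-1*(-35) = 35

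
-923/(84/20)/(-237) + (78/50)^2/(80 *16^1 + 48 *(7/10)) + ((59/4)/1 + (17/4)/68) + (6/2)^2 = 202194292159/8172234000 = 24.74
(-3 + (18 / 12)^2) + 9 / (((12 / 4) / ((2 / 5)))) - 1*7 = -131 / 20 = -6.55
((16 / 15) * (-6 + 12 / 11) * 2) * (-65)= 680.73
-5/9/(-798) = 5/7182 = 0.00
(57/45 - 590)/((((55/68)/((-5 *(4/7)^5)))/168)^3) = 13738805118536792408064/92113766322655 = 149150400.28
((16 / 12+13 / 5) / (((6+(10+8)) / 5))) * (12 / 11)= 59 / 66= 0.89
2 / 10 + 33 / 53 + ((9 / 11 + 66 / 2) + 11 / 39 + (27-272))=-23882618 / 113685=-210.08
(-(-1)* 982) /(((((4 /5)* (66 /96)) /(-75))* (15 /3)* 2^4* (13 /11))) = -36825 /26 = -1416.35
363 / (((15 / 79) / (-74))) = -707366 / 5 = -141473.20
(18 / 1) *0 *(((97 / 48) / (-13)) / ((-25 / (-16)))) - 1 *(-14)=14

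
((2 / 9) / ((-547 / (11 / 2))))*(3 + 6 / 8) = -55 / 6564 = -0.01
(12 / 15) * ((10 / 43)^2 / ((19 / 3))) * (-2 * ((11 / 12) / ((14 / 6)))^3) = -19965 / 24099866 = -0.00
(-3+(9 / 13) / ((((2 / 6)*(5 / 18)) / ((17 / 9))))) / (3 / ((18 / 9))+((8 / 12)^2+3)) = 13014 / 5785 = 2.25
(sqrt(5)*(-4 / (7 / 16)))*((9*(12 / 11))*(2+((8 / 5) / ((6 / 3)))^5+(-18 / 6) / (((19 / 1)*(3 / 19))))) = -28677888*sqrt(5) / 240625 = -266.50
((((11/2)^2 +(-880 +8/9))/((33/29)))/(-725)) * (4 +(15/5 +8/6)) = 30559/3564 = 8.57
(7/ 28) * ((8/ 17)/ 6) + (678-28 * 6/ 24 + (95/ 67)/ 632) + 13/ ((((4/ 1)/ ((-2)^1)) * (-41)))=59427186769/ 88541304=671.18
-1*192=-192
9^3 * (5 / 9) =405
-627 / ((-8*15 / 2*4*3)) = 209 / 240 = 0.87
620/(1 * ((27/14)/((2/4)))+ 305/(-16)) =-69440/1703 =-40.78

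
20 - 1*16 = 4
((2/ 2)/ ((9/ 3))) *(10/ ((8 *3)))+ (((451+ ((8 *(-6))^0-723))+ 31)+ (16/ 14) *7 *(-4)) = -9787/ 36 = -271.86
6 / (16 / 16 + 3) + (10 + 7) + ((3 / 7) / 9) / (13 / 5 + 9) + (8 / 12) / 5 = 18917 / 1015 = 18.64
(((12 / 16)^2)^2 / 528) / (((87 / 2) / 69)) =621 / 653312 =0.00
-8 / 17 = -0.47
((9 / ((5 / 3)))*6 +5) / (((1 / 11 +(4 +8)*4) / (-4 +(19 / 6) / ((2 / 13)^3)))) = 85470407 / 126960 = 673.21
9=9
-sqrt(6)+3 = 0.55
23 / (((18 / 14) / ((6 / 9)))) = 322 / 27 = 11.93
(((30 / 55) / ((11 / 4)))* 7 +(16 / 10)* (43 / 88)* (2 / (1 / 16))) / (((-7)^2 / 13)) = 207688 / 29645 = 7.01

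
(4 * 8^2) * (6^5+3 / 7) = 1990765.71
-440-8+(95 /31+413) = -990 /31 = -31.94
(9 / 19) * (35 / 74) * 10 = 1575 / 703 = 2.24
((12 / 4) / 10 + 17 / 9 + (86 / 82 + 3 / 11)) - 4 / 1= -19873 / 40590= -0.49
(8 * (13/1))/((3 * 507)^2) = 8/177957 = 0.00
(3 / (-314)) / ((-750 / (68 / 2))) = 17 / 39250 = 0.00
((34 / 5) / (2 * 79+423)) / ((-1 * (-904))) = 0.00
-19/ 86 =-0.22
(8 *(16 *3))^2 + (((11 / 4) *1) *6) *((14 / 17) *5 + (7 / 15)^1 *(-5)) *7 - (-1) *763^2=24814257 / 34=729831.09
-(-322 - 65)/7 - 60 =-4.71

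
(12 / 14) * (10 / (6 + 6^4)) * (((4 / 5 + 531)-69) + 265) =7278 / 1519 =4.79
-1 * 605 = -605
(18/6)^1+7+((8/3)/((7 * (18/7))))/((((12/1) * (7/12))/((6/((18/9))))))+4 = 886/63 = 14.06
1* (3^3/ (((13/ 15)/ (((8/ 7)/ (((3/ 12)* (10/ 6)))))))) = 7776/ 91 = 85.45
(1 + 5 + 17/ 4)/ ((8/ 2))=41/ 16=2.56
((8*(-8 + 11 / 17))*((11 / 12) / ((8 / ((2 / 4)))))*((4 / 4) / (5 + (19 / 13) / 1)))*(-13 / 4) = 232375 / 137088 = 1.70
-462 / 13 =-35.54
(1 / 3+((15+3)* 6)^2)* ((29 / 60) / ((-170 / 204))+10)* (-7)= -38457307 / 50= -769146.14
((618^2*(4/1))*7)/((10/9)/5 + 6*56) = 48122424/1513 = 31805.96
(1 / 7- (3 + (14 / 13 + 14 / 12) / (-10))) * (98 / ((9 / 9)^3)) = -20125 / 78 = -258.01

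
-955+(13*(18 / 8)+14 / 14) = -924.75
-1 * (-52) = 52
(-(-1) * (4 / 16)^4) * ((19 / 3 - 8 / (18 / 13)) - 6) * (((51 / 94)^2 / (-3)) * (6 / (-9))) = -14161 / 10179072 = -0.00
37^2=1369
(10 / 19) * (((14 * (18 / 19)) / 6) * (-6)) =-2520 / 361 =-6.98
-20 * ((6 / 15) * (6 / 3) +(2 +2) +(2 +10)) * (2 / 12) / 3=-56 / 3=-18.67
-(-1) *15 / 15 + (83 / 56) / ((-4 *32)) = 7085 / 7168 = 0.99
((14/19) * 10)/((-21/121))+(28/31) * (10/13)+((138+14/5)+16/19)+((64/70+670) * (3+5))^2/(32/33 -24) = -175980973557124/140697375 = -1250776.52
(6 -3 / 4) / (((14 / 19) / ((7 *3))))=1197 / 8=149.62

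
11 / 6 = 1.83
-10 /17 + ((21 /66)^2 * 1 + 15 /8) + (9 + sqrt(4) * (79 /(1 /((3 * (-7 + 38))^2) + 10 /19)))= 442056768893 /1423592104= 310.52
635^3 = 256047875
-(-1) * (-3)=-3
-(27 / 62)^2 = -729 / 3844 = -0.19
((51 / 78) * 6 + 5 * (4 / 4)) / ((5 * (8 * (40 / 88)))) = 319 / 650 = 0.49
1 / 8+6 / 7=55 / 56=0.98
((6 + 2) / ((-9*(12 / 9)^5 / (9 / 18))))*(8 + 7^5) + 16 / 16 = -453749 / 256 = -1772.46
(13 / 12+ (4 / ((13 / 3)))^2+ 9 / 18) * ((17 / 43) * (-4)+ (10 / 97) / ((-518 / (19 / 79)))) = -666591349699 / 173075261268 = -3.85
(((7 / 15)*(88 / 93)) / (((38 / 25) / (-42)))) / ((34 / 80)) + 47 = 18.29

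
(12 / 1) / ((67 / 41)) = 492 / 67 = 7.34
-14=-14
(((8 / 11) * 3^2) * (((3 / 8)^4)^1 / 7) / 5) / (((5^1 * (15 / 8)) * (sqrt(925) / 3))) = 729 * sqrt(37) / 113960000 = 0.00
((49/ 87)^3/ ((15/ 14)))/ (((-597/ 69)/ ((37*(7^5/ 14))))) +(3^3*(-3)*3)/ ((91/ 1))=-153603808748228/ 178872462405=-858.73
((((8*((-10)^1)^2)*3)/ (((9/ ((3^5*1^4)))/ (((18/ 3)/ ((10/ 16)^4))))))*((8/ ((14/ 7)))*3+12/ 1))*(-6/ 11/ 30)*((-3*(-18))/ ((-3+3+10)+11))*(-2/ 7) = 55037657088/ 67375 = 816885.45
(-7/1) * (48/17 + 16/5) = -3584/85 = -42.16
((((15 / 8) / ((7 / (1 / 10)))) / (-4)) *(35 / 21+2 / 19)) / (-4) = 101 / 34048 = 0.00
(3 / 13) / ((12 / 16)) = 4 / 13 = 0.31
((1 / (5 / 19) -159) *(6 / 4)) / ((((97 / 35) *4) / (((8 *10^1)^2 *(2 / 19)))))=-268800 / 19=-14147.37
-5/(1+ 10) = -5/11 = -0.45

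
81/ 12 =27/ 4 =6.75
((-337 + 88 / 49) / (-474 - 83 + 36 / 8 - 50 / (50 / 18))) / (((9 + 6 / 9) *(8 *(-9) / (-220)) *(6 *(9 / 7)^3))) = 100375 / 6891966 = 0.01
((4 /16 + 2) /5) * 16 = 36 /5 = 7.20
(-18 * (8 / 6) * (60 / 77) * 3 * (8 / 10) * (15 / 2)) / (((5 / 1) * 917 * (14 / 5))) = -12960 / 494263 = -0.03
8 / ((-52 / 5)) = -10 / 13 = -0.77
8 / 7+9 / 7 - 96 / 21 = -15 / 7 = -2.14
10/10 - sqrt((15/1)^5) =1 - 225 * sqrt(15) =-870.42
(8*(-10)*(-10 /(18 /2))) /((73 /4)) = 3200 /657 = 4.87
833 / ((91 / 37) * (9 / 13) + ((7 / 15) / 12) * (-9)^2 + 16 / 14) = 4314940 / 31057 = 138.94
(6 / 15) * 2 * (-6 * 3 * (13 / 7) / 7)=-936 / 245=-3.82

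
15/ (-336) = -5/ 112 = -0.04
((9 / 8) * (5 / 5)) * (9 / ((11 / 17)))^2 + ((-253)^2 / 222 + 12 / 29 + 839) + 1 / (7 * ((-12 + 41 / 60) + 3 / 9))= 1345.38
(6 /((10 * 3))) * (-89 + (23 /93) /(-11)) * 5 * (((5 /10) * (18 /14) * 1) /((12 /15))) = -97575 /1364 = -71.54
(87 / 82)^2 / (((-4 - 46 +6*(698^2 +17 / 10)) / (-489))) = -18506205 / 98277452804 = -0.00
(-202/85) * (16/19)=-3232/1615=-2.00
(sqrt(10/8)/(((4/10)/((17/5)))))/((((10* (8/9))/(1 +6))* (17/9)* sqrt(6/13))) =189* sqrt(390)/640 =5.83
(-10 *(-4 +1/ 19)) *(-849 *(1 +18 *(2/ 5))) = -274807.89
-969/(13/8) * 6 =-46512/13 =-3577.85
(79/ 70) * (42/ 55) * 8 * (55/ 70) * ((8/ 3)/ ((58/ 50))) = 2528/ 203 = 12.45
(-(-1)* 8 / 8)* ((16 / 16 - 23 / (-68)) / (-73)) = -91 / 4964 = -0.02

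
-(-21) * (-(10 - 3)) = -147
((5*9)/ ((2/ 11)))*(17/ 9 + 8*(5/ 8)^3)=121715/ 128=950.90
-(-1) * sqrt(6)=sqrt(6)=2.45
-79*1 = -79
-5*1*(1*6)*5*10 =-1500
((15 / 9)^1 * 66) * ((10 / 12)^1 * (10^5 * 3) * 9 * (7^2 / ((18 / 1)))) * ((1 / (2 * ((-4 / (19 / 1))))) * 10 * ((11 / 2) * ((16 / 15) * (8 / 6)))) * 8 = -1001342222222.22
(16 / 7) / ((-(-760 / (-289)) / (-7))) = 6.08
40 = 40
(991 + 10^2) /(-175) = -6.23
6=6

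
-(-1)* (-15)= -15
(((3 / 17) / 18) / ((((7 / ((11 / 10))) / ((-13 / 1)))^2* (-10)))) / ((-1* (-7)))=-20449 / 34986000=-0.00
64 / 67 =0.96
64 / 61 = 1.05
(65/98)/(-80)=-13/1568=-0.01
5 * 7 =35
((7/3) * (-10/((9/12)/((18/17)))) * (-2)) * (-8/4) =-2240/17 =-131.76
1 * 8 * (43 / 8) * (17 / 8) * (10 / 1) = 3655 / 4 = 913.75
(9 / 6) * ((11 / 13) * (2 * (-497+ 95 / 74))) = -1210539 / 962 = -1258.36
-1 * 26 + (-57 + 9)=-74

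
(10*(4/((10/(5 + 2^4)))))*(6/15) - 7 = 133/5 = 26.60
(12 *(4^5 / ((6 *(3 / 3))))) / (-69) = -2048 / 69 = -29.68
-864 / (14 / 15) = -6480 / 7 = -925.71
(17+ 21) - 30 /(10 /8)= 14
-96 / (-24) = 4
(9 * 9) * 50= 4050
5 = 5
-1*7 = -7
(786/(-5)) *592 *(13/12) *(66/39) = -853072/5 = -170614.40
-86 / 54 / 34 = -43 / 918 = -0.05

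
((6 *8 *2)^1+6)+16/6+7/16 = 5045/48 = 105.10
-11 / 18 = -0.61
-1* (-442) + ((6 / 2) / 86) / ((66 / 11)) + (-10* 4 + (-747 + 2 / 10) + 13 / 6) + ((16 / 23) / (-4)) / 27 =-182987093 / 534060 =-342.63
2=2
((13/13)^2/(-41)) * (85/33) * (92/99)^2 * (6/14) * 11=-719440/2812887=-0.26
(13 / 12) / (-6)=-13 / 72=-0.18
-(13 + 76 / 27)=-427 / 27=-15.81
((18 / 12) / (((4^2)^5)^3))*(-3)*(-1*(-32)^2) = 0.00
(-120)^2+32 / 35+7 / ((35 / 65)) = 14413.91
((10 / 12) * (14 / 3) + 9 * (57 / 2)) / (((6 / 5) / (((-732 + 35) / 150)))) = -3266839 / 3240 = -1008.28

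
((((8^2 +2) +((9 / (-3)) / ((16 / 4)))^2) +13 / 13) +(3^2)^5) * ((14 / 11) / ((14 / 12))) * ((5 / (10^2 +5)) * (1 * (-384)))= -90803040 / 77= -1179260.26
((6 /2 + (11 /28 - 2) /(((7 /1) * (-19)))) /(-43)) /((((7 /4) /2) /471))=-10566414 /280231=-37.71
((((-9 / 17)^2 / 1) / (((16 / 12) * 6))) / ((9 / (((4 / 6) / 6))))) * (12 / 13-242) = -1567 / 15028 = -0.10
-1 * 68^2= -4624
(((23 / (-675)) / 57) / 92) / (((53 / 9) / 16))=-4 / 226575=-0.00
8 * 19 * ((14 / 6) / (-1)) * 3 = -1064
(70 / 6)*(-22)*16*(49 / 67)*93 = -18714080 / 67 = -279314.63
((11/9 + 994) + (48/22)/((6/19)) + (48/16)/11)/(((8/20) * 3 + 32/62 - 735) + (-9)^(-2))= -2386845/1746008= -1.37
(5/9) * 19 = 95/9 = 10.56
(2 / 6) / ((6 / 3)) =1 / 6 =0.17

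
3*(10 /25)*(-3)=-18 /5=-3.60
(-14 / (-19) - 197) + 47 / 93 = -345904 / 1767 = -195.76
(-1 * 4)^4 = 256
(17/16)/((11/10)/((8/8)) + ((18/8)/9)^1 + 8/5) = 0.36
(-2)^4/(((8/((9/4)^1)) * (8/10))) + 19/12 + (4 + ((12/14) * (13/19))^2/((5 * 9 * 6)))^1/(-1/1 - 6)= 32871157/4952920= 6.64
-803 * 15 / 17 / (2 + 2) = -12045 / 68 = -177.13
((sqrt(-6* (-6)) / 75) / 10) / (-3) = -0.00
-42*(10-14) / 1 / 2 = 84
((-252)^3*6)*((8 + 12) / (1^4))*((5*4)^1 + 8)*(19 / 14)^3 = -134405671680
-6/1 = -6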